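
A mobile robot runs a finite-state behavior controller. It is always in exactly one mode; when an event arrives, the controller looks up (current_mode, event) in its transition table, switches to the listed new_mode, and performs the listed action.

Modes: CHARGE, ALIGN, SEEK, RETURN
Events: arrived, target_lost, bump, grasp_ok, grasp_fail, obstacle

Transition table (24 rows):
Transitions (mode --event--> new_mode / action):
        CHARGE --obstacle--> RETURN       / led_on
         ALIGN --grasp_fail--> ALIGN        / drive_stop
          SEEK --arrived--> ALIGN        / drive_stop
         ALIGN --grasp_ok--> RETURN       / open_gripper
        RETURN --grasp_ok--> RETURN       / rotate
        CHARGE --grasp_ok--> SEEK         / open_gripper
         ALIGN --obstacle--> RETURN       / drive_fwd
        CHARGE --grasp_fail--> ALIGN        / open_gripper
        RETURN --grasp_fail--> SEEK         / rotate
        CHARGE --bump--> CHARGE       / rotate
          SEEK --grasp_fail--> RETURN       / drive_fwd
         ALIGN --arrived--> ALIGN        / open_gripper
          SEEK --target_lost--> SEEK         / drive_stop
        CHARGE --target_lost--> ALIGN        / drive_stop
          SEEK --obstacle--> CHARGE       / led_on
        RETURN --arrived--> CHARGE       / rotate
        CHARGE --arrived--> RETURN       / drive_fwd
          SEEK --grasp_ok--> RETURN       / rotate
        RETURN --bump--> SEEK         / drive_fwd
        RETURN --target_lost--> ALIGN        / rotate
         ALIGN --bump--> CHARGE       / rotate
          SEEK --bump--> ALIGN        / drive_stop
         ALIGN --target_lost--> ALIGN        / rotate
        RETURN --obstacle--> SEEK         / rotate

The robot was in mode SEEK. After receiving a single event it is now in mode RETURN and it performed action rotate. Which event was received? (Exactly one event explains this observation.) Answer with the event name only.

grasp_ok

try arrived: (SEEK, arrived) → (ALIGN, drive_stop)
try target_lost: (SEEK, target_lost) → (SEEK, drive_stop)
try bump: (SEEK, bump) → (ALIGN, drive_stop)
try grasp_ok: (SEEK, grasp_ok) → (RETURN, rotate)  ← matches
try grasp_fail: (SEEK, grasp_fail) → (RETURN, drive_fwd)
try obstacle: (SEEK, obstacle) → (CHARGE, led_on)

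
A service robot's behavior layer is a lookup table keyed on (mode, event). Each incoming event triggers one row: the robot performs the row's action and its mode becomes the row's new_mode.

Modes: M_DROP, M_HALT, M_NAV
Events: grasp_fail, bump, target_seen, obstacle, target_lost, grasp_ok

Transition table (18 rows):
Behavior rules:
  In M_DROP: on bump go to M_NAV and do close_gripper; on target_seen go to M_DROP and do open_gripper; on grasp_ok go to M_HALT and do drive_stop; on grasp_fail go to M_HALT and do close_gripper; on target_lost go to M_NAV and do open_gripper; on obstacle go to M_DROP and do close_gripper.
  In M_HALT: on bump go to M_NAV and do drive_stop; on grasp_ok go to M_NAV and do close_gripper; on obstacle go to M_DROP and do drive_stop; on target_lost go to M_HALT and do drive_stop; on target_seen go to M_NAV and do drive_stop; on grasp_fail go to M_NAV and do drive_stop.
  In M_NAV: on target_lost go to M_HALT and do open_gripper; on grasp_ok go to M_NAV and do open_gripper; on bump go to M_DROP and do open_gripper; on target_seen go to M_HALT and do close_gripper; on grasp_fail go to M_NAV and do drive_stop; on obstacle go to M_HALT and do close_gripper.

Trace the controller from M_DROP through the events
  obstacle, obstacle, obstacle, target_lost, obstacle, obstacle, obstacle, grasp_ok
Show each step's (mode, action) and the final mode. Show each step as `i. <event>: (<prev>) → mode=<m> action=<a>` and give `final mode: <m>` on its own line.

final mode: M_HALT

1. obstacle: (M_DROP) → mode=M_DROP action=close_gripper
2. obstacle: (M_DROP) → mode=M_DROP action=close_gripper
3. obstacle: (M_DROP) → mode=M_DROP action=close_gripper
4. target_lost: (M_DROP) → mode=M_NAV action=open_gripper
5. obstacle: (M_NAV) → mode=M_HALT action=close_gripper
6. obstacle: (M_HALT) → mode=M_DROP action=drive_stop
7. obstacle: (M_DROP) → mode=M_DROP action=close_gripper
8. grasp_ok: (M_DROP) → mode=M_HALT action=drive_stop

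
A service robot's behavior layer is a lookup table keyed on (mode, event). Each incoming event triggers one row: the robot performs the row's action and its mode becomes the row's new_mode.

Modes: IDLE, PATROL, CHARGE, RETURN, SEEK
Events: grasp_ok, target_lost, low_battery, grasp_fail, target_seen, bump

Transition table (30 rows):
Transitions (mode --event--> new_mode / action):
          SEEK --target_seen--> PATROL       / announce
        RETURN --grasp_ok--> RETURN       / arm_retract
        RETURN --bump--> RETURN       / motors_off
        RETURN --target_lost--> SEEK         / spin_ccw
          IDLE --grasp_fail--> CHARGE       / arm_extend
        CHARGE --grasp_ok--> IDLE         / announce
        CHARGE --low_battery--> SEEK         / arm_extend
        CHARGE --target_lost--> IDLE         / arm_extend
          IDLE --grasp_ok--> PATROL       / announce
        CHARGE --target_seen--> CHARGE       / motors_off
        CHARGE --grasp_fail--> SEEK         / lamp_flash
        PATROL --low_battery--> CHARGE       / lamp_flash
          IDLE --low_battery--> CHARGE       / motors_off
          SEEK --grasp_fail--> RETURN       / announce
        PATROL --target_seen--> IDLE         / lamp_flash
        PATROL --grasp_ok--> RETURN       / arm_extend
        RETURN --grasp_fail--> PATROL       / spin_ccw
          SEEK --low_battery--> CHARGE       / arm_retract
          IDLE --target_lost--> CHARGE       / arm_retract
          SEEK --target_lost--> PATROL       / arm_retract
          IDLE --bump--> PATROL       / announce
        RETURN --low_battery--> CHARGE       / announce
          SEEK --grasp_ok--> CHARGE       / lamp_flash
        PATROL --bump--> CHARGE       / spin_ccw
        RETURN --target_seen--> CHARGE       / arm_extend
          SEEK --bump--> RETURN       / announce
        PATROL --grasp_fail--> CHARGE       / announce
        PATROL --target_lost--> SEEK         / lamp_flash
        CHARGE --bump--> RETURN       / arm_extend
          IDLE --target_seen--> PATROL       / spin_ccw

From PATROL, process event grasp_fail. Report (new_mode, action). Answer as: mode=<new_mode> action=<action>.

current mode = PATROL; filter table to that mode:
  (PATROL, low_battery) → (CHARGE, lamp_flash)
  (PATROL, target_seen) → (IDLE, lamp_flash)
  (PATROL, grasp_ok) → (RETURN, arm_extend)
  (PATROL, bump) → (CHARGE, spin_ccw)
  (PATROL, grasp_fail) → (CHARGE, announce)  ← event matches
  (PATROL, target_lost) → (SEEK, lamp_flash)
event = grasp_fail selects (CHARGE, announce)

mode=CHARGE action=announce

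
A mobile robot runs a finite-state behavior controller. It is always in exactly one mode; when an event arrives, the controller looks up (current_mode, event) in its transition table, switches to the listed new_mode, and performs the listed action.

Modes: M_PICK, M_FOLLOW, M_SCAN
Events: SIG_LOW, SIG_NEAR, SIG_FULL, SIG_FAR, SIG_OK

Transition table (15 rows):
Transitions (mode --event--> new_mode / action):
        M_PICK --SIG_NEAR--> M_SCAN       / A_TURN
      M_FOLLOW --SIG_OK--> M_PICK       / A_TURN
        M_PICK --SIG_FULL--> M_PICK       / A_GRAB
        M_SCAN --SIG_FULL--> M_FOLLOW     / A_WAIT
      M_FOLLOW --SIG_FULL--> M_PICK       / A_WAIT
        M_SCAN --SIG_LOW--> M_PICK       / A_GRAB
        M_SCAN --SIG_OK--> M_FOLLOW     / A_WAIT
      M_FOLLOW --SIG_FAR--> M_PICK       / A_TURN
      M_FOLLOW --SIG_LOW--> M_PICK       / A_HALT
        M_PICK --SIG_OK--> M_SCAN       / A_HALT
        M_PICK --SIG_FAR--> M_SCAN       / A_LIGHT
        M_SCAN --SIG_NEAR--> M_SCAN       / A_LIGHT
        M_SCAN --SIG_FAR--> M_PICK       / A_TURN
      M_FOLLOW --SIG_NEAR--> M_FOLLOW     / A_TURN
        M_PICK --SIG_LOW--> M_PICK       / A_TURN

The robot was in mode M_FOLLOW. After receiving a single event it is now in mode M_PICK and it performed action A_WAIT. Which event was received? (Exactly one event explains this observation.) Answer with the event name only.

SIG_FULL

try SIG_LOW: (M_FOLLOW, SIG_LOW) → (M_PICK, A_HALT)
try SIG_NEAR: (M_FOLLOW, SIG_NEAR) → (M_FOLLOW, A_TURN)
try SIG_FULL: (M_FOLLOW, SIG_FULL) → (M_PICK, A_WAIT)  ← matches
try SIG_FAR: (M_FOLLOW, SIG_FAR) → (M_PICK, A_TURN)
try SIG_OK: (M_FOLLOW, SIG_OK) → (M_PICK, A_TURN)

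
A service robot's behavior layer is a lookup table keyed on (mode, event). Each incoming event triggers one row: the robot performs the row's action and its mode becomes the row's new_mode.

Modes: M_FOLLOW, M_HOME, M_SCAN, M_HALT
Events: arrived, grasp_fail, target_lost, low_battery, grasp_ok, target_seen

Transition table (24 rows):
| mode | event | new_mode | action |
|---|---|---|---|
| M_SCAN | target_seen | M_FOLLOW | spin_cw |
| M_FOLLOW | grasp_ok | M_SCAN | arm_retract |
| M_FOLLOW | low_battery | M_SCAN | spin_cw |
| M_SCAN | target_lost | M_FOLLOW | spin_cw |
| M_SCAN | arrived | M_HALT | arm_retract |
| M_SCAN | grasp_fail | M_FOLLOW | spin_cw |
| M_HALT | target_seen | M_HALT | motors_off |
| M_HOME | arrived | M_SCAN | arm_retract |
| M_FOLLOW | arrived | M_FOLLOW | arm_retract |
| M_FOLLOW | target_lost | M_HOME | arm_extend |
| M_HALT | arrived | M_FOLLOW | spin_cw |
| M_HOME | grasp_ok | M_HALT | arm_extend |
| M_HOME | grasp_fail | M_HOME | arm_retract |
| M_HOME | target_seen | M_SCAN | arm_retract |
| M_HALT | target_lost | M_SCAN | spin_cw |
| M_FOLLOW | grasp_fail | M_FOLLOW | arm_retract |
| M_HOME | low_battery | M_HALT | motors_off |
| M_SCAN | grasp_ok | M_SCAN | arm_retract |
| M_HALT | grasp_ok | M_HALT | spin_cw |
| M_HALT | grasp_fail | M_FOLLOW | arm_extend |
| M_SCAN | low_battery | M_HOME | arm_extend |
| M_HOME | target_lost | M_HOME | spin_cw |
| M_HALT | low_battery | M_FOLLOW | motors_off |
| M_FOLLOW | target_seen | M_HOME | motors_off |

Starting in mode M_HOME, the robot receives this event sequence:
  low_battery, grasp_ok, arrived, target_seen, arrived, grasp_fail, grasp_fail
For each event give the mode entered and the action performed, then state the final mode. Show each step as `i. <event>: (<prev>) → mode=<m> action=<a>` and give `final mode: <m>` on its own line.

1. low_battery: (M_HOME) → mode=M_HALT action=motors_off
2. grasp_ok: (M_HALT) → mode=M_HALT action=spin_cw
3. arrived: (M_HALT) → mode=M_FOLLOW action=spin_cw
4. target_seen: (M_FOLLOW) → mode=M_HOME action=motors_off
5. arrived: (M_HOME) → mode=M_SCAN action=arm_retract
6. grasp_fail: (M_SCAN) → mode=M_FOLLOW action=spin_cw
7. grasp_fail: (M_FOLLOW) → mode=M_FOLLOW action=arm_retract

final mode: M_FOLLOW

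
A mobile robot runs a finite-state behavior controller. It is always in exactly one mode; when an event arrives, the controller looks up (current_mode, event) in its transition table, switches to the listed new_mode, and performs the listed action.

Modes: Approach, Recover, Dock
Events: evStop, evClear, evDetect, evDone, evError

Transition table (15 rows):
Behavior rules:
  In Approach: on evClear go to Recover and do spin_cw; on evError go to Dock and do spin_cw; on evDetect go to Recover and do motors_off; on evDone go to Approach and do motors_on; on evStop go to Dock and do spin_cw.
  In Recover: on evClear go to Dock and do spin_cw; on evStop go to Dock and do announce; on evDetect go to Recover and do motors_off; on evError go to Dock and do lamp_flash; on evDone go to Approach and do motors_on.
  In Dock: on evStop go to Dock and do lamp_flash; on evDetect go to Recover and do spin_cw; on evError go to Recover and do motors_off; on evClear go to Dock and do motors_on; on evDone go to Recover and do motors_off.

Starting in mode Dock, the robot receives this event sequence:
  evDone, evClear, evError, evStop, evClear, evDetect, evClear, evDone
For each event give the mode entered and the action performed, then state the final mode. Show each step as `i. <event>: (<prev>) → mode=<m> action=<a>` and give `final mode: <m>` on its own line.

final mode: Recover

1. evDone: (Dock) → mode=Recover action=motors_off
2. evClear: (Recover) → mode=Dock action=spin_cw
3. evError: (Dock) → mode=Recover action=motors_off
4. evStop: (Recover) → mode=Dock action=announce
5. evClear: (Dock) → mode=Dock action=motors_on
6. evDetect: (Dock) → mode=Recover action=spin_cw
7. evClear: (Recover) → mode=Dock action=spin_cw
8. evDone: (Dock) → mode=Recover action=motors_off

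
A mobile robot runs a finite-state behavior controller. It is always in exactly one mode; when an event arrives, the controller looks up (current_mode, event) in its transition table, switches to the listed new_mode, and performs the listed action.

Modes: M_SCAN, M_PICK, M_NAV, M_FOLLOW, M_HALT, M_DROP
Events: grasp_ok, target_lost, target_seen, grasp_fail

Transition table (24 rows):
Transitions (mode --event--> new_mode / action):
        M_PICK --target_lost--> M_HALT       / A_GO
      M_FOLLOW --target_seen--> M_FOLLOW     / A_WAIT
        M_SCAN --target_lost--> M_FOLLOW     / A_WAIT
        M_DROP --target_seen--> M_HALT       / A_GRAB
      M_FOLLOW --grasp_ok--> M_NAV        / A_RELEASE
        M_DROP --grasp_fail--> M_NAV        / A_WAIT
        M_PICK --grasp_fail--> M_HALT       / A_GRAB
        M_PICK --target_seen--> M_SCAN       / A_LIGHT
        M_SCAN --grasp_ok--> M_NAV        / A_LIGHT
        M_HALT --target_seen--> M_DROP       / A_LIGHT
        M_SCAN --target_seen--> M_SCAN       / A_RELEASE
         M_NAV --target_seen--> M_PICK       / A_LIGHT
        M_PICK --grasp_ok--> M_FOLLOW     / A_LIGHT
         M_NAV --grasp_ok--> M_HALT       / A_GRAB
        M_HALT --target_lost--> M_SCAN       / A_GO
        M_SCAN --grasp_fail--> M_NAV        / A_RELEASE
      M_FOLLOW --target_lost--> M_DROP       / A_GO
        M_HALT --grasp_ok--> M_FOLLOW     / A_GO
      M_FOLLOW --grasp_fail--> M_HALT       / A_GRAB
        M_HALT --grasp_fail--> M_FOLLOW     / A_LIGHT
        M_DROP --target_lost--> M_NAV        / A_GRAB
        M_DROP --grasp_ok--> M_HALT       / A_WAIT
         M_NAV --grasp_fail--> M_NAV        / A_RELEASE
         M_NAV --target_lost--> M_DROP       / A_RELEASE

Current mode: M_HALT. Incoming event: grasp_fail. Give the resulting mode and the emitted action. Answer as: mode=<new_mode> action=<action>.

mode=M_FOLLOW action=A_LIGHT

current mode = M_HALT; filter table to that mode:
  (M_HALT, target_seen) → (M_DROP, A_LIGHT)
  (M_HALT, target_lost) → (M_SCAN, A_GO)
  (M_HALT, grasp_ok) → (M_FOLLOW, A_GO)
  (M_HALT, grasp_fail) → (M_FOLLOW, A_LIGHT)  ← event matches
event = grasp_fail selects (M_FOLLOW, A_LIGHT)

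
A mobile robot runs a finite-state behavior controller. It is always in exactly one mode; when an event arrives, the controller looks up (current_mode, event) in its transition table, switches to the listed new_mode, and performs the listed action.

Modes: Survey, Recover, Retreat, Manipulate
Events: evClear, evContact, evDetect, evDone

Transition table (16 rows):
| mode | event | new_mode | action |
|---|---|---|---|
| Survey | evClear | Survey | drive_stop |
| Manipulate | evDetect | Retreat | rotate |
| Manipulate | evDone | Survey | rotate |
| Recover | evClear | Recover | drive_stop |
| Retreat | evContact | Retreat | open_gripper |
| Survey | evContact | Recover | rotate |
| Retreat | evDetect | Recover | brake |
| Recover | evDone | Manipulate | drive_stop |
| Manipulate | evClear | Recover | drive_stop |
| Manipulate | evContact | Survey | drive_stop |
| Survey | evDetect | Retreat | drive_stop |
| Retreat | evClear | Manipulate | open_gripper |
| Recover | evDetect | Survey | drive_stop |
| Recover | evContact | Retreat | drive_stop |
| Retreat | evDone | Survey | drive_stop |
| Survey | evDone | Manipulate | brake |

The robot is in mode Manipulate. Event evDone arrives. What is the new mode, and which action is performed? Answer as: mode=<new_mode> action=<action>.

current mode = Manipulate; filter table to that mode:
  (Manipulate, evDetect) → (Retreat, rotate)
  (Manipulate, evDone) → (Survey, rotate)  ← event matches
  (Manipulate, evClear) → (Recover, drive_stop)
  (Manipulate, evContact) → (Survey, drive_stop)
event = evDone selects (Survey, rotate)

mode=Survey action=rotate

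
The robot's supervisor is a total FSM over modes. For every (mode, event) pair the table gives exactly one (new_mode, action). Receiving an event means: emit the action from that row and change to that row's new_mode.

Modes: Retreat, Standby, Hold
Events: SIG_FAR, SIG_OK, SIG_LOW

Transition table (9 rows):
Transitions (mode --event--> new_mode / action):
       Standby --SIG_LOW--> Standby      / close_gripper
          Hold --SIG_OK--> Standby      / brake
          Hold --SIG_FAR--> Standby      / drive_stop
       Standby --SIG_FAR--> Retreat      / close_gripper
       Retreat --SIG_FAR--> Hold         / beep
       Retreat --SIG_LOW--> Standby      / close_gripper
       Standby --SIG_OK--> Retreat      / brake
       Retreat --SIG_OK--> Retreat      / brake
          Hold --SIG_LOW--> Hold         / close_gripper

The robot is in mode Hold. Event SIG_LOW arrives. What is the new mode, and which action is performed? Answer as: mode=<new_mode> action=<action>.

mode=Hold action=close_gripper

current mode = Hold; filter table to that mode:
  (Hold, SIG_OK) → (Standby, brake)
  (Hold, SIG_FAR) → (Standby, drive_stop)
  (Hold, SIG_LOW) → (Hold, close_gripper)  ← event matches
event = SIG_LOW selects (Hold, close_gripper)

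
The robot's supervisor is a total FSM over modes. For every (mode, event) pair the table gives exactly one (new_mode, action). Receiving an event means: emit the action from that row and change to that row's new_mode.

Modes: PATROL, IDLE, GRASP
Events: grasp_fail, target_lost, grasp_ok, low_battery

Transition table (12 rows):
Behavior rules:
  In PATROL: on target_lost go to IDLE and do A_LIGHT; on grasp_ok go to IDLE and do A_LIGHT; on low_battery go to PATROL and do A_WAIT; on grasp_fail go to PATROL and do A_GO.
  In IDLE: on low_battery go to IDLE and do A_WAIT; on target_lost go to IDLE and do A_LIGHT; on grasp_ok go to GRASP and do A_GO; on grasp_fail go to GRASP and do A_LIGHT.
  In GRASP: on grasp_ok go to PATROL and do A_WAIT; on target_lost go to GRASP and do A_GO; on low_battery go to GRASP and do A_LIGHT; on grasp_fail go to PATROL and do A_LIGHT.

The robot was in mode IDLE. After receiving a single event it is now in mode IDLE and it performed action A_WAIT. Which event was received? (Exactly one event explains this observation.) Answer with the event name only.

try grasp_fail: (IDLE, grasp_fail) → (GRASP, A_LIGHT)
try target_lost: (IDLE, target_lost) → (IDLE, A_LIGHT)
try grasp_ok: (IDLE, grasp_ok) → (GRASP, A_GO)
try low_battery: (IDLE, low_battery) → (IDLE, A_WAIT)  ← matches

low_battery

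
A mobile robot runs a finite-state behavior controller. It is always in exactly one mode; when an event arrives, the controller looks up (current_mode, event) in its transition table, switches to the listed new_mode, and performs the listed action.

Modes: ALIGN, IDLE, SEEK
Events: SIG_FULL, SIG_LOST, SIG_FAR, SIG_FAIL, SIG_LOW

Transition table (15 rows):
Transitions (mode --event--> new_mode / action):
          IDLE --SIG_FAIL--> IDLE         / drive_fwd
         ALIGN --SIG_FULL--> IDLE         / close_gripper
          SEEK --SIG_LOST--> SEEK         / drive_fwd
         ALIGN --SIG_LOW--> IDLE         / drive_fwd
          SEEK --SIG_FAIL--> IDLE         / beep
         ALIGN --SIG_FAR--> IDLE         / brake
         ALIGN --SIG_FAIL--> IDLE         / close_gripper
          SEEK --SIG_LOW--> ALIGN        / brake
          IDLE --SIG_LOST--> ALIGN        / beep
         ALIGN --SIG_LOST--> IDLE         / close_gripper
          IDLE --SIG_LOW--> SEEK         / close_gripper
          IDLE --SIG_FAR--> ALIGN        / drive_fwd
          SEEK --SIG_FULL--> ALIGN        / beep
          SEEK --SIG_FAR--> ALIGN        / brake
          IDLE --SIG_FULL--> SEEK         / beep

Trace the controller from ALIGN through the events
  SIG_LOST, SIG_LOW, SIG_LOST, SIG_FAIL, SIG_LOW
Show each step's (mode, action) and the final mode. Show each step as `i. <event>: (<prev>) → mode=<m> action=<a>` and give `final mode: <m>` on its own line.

1. SIG_LOST: (ALIGN) → mode=IDLE action=close_gripper
2. SIG_LOW: (IDLE) → mode=SEEK action=close_gripper
3. SIG_LOST: (SEEK) → mode=SEEK action=drive_fwd
4. SIG_FAIL: (SEEK) → mode=IDLE action=beep
5. SIG_LOW: (IDLE) → mode=SEEK action=close_gripper

final mode: SEEK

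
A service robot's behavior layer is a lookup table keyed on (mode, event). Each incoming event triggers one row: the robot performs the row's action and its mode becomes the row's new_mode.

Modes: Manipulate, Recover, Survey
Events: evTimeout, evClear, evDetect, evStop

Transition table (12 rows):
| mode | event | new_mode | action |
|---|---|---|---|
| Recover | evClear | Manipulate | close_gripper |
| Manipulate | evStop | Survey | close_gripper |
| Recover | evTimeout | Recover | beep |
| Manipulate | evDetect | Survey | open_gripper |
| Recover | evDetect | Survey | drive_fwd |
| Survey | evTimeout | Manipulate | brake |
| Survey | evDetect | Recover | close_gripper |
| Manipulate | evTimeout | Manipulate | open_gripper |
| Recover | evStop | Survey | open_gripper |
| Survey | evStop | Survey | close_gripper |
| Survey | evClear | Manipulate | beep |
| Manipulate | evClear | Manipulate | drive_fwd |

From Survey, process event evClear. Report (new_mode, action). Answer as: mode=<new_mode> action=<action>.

mode=Manipulate action=beep

current mode = Survey; filter table to that mode:
  (Survey, evTimeout) → (Manipulate, brake)
  (Survey, evDetect) → (Recover, close_gripper)
  (Survey, evStop) → (Survey, close_gripper)
  (Survey, evClear) → (Manipulate, beep)  ← event matches
event = evClear selects (Manipulate, beep)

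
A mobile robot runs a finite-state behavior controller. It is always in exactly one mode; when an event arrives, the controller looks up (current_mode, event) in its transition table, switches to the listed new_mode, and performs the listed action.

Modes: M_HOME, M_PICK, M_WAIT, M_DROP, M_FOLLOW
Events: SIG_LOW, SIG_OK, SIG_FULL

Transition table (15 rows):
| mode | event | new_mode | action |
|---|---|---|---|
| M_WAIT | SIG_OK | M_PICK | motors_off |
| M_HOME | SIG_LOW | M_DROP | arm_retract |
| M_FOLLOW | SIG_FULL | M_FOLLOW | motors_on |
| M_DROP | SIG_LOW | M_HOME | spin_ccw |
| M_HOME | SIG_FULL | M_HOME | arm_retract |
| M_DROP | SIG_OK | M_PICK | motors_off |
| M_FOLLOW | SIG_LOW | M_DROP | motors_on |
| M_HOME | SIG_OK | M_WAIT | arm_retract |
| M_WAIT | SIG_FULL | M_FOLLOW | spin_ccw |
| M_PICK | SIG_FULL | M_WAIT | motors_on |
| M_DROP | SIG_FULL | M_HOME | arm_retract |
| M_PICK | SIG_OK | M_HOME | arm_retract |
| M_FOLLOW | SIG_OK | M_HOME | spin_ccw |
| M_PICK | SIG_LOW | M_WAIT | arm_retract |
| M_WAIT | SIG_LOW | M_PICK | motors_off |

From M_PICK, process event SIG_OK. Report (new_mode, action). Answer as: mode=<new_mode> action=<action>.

mode=M_HOME action=arm_retract

current mode = M_PICK; filter table to that mode:
  (M_PICK, SIG_FULL) → (M_WAIT, motors_on)
  (M_PICK, SIG_OK) → (M_HOME, arm_retract)  ← event matches
  (M_PICK, SIG_LOW) → (M_WAIT, arm_retract)
event = SIG_OK selects (M_HOME, arm_retract)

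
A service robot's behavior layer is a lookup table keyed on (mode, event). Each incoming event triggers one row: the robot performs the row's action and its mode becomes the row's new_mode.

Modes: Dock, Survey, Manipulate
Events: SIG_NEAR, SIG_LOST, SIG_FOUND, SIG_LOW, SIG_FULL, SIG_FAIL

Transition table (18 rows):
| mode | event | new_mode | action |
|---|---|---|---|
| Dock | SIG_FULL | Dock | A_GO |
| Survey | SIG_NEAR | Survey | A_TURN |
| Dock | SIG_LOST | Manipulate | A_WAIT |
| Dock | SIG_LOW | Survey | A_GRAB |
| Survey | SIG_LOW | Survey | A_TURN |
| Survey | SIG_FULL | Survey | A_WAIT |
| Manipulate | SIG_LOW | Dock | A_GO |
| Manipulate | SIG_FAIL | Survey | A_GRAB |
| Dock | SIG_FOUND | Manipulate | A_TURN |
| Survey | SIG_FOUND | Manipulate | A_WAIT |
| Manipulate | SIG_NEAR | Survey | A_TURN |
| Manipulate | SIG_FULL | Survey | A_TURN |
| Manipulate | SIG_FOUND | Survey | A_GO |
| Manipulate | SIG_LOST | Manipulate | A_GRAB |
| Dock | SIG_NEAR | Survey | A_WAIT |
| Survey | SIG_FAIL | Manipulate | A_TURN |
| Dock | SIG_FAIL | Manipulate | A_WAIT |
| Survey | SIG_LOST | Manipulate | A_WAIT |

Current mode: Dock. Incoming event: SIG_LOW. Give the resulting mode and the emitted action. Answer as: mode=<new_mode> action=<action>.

mode=Survey action=A_GRAB

current mode = Dock; filter table to that mode:
  (Dock, SIG_FULL) → (Dock, A_GO)
  (Dock, SIG_LOST) → (Manipulate, A_WAIT)
  (Dock, SIG_LOW) → (Survey, A_GRAB)  ← event matches
  (Dock, SIG_FOUND) → (Manipulate, A_TURN)
  (Dock, SIG_NEAR) → (Survey, A_WAIT)
  (Dock, SIG_FAIL) → (Manipulate, A_WAIT)
event = SIG_LOW selects (Survey, A_GRAB)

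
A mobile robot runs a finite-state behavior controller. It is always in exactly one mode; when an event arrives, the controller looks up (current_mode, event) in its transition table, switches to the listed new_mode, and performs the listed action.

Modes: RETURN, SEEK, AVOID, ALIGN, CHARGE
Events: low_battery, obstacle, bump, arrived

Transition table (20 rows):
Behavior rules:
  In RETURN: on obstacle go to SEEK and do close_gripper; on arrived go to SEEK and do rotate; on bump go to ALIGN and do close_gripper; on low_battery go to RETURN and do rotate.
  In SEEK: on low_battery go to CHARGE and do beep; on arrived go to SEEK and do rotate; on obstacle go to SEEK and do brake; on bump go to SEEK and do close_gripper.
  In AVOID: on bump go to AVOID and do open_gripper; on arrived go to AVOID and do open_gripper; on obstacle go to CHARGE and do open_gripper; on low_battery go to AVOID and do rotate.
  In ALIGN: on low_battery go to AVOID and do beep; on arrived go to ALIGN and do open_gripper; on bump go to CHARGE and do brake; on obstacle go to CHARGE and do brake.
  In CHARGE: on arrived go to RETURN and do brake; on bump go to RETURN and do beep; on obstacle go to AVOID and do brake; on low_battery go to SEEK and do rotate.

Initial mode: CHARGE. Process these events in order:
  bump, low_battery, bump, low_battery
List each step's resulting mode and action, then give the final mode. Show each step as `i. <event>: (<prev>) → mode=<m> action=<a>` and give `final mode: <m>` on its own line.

final mode: AVOID

1. bump: (CHARGE) → mode=RETURN action=beep
2. low_battery: (RETURN) → mode=RETURN action=rotate
3. bump: (RETURN) → mode=ALIGN action=close_gripper
4. low_battery: (ALIGN) → mode=AVOID action=beep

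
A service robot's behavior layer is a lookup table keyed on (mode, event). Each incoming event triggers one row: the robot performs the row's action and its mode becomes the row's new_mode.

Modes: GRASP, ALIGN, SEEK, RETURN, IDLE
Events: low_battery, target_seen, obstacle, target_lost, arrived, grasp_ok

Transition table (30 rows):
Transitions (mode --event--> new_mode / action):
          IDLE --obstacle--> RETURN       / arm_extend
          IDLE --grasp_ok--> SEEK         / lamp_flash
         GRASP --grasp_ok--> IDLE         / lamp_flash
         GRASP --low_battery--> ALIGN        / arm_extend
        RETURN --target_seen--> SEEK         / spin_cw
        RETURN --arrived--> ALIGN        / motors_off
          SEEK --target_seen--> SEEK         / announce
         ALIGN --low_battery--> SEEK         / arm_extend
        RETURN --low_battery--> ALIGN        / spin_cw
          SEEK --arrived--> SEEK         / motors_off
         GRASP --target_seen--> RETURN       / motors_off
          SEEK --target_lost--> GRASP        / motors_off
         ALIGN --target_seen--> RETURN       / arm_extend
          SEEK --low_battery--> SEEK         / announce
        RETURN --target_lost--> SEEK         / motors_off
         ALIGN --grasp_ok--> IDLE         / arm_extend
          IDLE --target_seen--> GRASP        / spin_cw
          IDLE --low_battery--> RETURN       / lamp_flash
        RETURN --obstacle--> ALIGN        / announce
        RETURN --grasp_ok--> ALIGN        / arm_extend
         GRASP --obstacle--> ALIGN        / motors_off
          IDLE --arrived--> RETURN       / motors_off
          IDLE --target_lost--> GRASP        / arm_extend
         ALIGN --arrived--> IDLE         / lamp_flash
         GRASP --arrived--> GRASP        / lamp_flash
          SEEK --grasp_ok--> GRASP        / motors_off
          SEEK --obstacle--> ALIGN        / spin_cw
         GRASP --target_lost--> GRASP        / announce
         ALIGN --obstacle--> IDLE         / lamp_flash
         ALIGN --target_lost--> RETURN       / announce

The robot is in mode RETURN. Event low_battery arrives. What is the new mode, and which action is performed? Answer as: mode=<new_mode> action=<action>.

current mode = RETURN; filter table to that mode:
  (RETURN, target_seen) → (SEEK, spin_cw)
  (RETURN, arrived) → (ALIGN, motors_off)
  (RETURN, low_battery) → (ALIGN, spin_cw)  ← event matches
  (RETURN, target_lost) → (SEEK, motors_off)
  (RETURN, obstacle) → (ALIGN, announce)
  (RETURN, grasp_ok) → (ALIGN, arm_extend)
event = low_battery selects (ALIGN, spin_cw)

mode=ALIGN action=spin_cw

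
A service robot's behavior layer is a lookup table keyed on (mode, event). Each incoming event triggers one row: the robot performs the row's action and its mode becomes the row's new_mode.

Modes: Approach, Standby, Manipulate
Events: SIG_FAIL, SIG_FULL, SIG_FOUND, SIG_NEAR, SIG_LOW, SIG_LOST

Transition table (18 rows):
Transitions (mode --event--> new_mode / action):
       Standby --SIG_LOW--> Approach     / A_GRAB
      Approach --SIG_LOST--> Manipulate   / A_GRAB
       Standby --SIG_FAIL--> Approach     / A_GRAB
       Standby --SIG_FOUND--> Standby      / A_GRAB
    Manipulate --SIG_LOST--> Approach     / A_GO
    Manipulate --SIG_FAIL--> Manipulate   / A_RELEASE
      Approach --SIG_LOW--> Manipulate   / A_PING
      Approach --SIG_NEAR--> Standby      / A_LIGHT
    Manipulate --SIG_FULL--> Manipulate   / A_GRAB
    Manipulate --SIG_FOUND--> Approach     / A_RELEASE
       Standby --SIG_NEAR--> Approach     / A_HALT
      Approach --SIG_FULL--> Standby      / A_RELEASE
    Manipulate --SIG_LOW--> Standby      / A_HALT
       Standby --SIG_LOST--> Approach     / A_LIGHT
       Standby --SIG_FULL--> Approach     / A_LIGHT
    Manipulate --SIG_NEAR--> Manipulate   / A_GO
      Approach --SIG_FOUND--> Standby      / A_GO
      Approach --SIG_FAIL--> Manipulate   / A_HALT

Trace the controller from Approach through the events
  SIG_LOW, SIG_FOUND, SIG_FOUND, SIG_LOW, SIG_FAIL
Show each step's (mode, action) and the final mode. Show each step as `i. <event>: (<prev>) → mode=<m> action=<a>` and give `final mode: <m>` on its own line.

final mode: Manipulate

1. SIG_LOW: (Approach) → mode=Manipulate action=A_PING
2. SIG_FOUND: (Manipulate) → mode=Approach action=A_RELEASE
3. SIG_FOUND: (Approach) → mode=Standby action=A_GO
4. SIG_LOW: (Standby) → mode=Approach action=A_GRAB
5. SIG_FAIL: (Approach) → mode=Manipulate action=A_HALT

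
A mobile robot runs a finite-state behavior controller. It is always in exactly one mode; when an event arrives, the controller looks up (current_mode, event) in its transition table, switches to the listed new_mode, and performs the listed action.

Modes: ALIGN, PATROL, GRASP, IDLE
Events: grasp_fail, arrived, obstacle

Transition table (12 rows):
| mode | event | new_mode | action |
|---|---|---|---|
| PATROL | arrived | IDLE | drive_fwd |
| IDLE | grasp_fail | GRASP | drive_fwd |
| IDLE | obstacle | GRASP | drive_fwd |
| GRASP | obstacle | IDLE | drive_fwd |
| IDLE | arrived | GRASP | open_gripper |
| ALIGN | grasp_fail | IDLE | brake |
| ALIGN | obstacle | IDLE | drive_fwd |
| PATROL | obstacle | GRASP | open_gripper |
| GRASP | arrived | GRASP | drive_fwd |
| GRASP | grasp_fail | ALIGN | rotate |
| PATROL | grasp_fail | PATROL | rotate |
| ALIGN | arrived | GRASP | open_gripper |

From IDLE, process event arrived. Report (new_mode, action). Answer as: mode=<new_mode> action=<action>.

current mode = IDLE; filter table to that mode:
  (IDLE, grasp_fail) → (GRASP, drive_fwd)
  (IDLE, obstacle) → (GRASP, drive_fwd)
  (IDLE, arrived) → (GRASP, open_gripper)  ← event matches
event = arrived selects (GRASP, open_gripper)

mode=GRASP action=open_gripper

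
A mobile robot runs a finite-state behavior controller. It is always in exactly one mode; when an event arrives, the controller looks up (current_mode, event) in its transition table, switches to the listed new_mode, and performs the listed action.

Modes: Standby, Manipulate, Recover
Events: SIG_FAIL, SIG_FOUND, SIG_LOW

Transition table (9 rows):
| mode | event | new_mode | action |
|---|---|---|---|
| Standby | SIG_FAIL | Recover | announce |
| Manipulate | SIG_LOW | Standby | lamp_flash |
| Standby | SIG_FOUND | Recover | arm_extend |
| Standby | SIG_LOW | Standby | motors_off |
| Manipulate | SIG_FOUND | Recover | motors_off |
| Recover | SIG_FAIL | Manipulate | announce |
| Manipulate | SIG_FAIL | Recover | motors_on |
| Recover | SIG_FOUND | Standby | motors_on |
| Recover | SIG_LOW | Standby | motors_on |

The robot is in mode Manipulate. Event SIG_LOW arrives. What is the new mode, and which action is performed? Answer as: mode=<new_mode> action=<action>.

current mode = Manipulate; filter table to that mode:
  (Manipulate, SIG_LOW) → (Standby, lamp_flash)  ← event matches
  (Manipulate, SIG_FOUND) → (Recover, motors_off)
  (Manipulate, SIG_FAIL) → (Recover, motors_on)
event = SIG_LOW selects (Standby, lamp_flash)

mode=Standby action=lamp_flash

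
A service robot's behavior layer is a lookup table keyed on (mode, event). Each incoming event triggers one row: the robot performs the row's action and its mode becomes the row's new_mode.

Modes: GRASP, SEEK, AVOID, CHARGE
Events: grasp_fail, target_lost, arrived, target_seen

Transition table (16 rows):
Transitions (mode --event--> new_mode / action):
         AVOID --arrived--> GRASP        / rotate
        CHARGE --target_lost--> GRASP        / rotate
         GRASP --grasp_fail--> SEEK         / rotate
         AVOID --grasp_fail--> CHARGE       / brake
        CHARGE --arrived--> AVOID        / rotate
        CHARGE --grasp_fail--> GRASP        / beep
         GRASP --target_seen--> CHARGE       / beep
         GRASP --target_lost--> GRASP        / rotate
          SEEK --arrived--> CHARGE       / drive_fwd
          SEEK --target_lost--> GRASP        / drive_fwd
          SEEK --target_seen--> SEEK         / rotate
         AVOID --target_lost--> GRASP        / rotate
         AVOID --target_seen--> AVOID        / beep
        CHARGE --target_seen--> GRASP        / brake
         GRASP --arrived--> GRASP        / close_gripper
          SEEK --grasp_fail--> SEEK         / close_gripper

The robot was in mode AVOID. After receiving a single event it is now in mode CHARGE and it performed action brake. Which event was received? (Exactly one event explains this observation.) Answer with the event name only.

grasp_fail

try grasp_fail: (AVOID, grasp_fail) → (CHARGE, brake)  ← matches
try target_lost: (AVOID, target_lost) → (GRASP, rotate)
try arrived: (AVOID, arrived) → (GRASP, rotate)
try target_seen: (AVOID, target_seen) → (AVOID, beep)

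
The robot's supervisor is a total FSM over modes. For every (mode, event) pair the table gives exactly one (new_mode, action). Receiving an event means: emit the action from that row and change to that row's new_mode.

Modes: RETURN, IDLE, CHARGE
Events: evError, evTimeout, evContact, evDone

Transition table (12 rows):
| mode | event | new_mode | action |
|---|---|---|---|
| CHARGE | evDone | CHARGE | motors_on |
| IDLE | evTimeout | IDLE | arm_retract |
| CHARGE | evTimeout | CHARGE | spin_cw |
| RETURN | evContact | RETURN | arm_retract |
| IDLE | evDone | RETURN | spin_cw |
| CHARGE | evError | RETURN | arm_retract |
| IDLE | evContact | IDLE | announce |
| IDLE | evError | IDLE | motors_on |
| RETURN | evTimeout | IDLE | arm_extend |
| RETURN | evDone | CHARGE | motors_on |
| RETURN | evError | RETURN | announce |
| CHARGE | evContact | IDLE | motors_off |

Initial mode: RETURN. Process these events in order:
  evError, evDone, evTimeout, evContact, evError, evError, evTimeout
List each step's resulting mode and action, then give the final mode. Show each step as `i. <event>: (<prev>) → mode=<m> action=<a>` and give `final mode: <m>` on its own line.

1. evError: (RETURN) → mode=RETURN action=announce
2. evDone: (RETURN) → mode=CHARGE action=motors_on
3. evTimeout: (CHARGE) → mode=CHARGE action=spin_cw
4. evContact: (CHARGE) → mode=IDLE action=motors_off
5. evError: (IDLE) → mode=IDLE action=motors_on
6. evError: (IDLE) → mode=IDLE action=motors_on
7. evTimeout: (IDLE) → mode=IDLE action=arm_retract

final mode: IDLE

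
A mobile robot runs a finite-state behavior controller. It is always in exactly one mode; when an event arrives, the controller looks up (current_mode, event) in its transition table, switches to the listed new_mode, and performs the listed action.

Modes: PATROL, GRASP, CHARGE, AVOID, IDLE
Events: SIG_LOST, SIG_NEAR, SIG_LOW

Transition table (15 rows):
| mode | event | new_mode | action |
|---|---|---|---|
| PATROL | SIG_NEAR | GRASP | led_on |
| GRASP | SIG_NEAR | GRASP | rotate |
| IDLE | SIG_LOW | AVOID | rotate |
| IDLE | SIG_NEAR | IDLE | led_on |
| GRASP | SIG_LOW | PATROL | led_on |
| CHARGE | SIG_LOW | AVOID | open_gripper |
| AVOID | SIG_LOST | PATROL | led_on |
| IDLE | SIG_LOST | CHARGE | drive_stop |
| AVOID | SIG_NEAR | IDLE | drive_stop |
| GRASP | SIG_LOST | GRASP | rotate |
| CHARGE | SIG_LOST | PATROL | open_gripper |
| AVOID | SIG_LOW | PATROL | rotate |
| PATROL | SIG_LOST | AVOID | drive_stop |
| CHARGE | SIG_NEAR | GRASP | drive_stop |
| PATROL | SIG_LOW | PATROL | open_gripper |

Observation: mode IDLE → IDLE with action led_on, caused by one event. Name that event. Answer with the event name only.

try SIG_LOST: (IDLE, SIG_LOST) → (CHARGE, drive_stop)
try SIG_NEAR: (IDLE, SIG_NEAR) → (IDLE, led_on)  ← matches
try SIG_LOW: (IDLE, SIG_LOW) → (AVOID, rotate)

SIG_NEAR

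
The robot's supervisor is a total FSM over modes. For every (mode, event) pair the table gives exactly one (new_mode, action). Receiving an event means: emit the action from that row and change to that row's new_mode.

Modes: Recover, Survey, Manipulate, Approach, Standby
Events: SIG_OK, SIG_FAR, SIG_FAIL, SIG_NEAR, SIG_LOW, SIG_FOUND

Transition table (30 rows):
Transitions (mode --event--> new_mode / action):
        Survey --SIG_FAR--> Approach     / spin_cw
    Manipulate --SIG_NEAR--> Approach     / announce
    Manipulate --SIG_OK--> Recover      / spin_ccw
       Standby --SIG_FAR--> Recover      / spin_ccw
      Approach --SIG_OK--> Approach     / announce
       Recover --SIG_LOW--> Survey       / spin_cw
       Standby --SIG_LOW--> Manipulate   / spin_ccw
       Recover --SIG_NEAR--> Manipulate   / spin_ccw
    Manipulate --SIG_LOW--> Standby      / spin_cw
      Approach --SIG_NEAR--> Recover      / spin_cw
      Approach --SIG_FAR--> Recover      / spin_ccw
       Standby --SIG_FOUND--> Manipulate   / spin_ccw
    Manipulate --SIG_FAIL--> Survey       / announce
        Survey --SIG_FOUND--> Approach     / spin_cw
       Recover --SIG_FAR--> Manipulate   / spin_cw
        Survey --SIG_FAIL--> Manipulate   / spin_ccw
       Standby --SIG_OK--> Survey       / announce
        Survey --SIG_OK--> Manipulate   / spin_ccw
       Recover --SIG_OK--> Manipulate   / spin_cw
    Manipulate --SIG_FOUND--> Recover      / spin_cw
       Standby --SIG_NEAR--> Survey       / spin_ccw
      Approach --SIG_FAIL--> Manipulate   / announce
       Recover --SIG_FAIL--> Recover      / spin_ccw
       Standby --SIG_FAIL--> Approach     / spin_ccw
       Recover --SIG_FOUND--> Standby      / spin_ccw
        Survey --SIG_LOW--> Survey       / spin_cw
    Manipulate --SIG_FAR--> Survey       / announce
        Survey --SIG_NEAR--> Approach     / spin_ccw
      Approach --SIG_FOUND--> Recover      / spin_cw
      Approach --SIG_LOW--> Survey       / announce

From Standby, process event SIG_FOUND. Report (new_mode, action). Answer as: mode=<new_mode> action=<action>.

current mode = Standby; filter table to that mode:
  (Standby, SIG_FAR) → (Recover, spin_ccw)
  (Standby, SIG_LOW) → (Manipulate, spin_ccw)
  (Standby, SIG_FOUND) → (Manipulate, spin_ccw)  ← event matches
  (Standby, SIG_OK) → (Survey, announce)
  (Standby, SIG_NEAR) → (Survey, spin_ccw)
  (Standby, SIG_FAIL) → (Approach, spin_ccw)
event = SIG_FOUND selects (Manipulate, spin_ccw)

mode=Manipulate action=spin_ccw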